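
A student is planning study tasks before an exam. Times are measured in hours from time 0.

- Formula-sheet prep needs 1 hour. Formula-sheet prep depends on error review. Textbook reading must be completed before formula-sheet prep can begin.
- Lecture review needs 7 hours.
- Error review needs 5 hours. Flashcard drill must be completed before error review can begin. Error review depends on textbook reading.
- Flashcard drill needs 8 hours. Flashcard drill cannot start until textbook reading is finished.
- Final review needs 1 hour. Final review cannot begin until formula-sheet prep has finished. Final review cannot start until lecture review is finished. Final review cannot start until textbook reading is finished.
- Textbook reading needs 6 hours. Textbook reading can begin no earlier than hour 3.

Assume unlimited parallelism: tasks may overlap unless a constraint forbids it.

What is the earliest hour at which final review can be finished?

24

Nothing blocks lecture review, so it runs from hour 0 to hour 7.
After its own release at hour 3, textbook reading can start at hour 3 and finishes at hour 9.
Flashcard drill cannot begin until textbook reading (finishes hour 9). It runs from hour 9 to 9 + 8 = hour 17.
For error review: flashcard drill (finishes hour 17); textbook reading (finishes hour 9). Taking the maximum gives a start of hour 17, and it finishes at 17 + 5 = hour 22.
Formula-sheet prep cannot start until error review (finishes hour 22); textbook reading (finishes hour 9). The controlling bound is hour 22, so formula-sheet prep finishes at 22 + 1 = hour 23.
Final review needs all of formula-sheet prep (finishes hour 23); lecture review (finishes hour 7); textbook reading (finishes hour 9). That puts its earliest start at hour 23; it finishes at 23 + 1 = hour 24.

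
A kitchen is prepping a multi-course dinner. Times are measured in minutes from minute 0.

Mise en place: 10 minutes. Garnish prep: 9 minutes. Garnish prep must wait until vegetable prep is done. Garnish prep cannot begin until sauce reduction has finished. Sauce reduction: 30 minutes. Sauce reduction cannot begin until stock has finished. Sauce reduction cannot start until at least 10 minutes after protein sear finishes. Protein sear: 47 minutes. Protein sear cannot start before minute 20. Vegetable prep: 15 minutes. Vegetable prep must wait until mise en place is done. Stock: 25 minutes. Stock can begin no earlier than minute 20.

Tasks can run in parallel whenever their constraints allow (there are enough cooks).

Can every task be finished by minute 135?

After its own release at minute 20, protein sear can start at minute 20 and finishes at minute 67.
Stock cannot begin until its own release at minute 20. It runs from minute 20 to 20 + 25 = minute 45.
Sauce reduction needs all of stock (finishes minute 45); protein sear (finishes minute 67, plus 10-minute gap → minute 77). That puts its earliest start at minute 77; it finishes at 77 + 30 = minute 107.
Mise en place can start immediately at minute 0; it finishes at minute 10.
Vegetable prep waits on mise en place (finishes minute 10), so it starts at minute 10 and finishes at 10 + 15 = minute 25.
For garnish prep: vegetable prep (finishes minute 25); sauce reduction (finishes minute 107). Taking the maximum gives a start of minute 107, and it finishes at 107 + 9 = minute 116.
Every task is finished by minute 116, which is no later than the deadline of 135, so the schedule is feasible.

Yes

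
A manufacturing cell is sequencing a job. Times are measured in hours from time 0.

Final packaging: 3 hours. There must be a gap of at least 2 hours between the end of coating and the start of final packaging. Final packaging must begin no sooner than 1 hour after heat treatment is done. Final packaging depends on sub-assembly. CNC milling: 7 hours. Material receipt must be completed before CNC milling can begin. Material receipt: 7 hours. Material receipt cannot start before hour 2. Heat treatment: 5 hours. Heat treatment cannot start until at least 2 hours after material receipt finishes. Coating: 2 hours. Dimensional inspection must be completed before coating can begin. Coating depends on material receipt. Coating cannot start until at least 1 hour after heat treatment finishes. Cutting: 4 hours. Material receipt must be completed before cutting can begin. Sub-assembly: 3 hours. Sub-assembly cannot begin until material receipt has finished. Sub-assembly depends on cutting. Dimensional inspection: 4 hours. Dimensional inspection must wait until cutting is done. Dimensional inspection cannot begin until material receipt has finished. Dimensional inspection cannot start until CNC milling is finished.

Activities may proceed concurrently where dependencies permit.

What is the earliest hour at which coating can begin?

20

Material receipt cannot begin until its own release at hour 2. It runs from hour 2 to 2 + 7 = hour 9.
Heat treatment waits on material receipt (finishes hour 9, plus 2-hour gap → hour 11), so it starts at hour 11 and finishes at 11 + 5 = hour 16.
CNC milling waits on material receipt (finishes hour 9), so it starts at hour 9 and finishes at 9 + 7 = hour 16.
Cutting cannot begin until material receipt (finishes hour 9). It runs from hour 9 to 9 + 4 = hour 13.
Dimensional inspection cannot start until cutting (finishes hour 13); material receipt (finishes hour 9); CNC milling (finishes hour 16). The controlling bound is hour 16, so dimensional inspection finishes at 16 + 4 = hour 20.
Coating waits on dimensional inspection (finishes hour 20); material receipt (finishes hour 9); heat treatment (finishes hour 16, plus 1-hour gap → hour 17). The latest of these is hour 20, which is the earliest coating can start.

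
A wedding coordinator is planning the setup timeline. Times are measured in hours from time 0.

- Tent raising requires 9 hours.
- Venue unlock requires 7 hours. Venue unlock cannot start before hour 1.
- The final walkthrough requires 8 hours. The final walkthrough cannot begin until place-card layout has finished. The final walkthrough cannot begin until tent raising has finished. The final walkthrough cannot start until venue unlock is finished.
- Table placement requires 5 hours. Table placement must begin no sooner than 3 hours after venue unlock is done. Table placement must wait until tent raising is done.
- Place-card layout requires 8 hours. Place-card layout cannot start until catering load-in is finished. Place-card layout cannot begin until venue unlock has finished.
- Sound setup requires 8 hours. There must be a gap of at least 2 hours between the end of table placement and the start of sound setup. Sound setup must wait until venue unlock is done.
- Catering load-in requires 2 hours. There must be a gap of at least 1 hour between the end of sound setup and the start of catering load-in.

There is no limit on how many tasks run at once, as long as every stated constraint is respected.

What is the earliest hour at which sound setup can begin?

18

Tent raising can start immediately at hour 0; it finishes at hour 9.
Venue unlock waits on its own release at hour 1, so it starts at hour 1 and finishes at 1 + 7 = hour 8.
Table placement needs all of venue unlock (finishes hour 8, plus 3-hour gap → hour 11); tent raising (finishes hour 9). That puts its earliest start at hour 11; it finishes at 11 + 5 = hour 16.
Sound setup waits on table placement (finishes hour 16, plus 2-hour gap → hour 18); venue unlock (finishes hour 8). The latest of these is hour 18, which is the earliest sound setup can start.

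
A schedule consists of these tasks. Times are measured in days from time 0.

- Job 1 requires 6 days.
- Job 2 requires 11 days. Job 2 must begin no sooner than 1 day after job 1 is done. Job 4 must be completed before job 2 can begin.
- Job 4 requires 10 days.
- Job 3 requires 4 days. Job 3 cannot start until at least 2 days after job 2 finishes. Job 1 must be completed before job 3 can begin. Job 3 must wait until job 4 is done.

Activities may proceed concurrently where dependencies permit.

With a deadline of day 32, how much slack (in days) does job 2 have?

Job 4 can start immediately at day 0; it finishes at day 10.
Job 1 has no prerequisites, so it starts at day 0 and finishes at day 6.
Job 2 has to wait for job 1 (finishes day 6, plus 1-day gap → day 7); job 4 (finishes day 10). The latest of these is day 10, so job 2 runs day 10 to 10 + 11 = day 21.

Working backward from the deadline:
To finish by day 32, job 3 (duration 4) must start no later than day 28.
Job 2 feeds into job 3 (must start by day 28, minus 2-day gap → day 26); so job 2 must finish by day 26 and therefore start by day 15.
So job 2 can start as early as day 10 and as late as day 15, giving 15 − 10 = 5 days of slack.

5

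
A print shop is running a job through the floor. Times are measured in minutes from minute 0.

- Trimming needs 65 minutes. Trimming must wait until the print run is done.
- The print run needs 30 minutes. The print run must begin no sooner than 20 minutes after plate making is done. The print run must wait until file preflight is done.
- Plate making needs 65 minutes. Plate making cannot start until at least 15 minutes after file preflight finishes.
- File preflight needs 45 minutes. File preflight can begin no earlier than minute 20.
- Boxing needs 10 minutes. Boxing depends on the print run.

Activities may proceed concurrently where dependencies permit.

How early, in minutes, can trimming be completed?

File preflight waits on its own release at minute 20, so it starts at minute 20 and finishes at 20 + 45 = minute 65.
After file preflight (finishes minute 65, plus 15-minute gap → minute 80), plate making can start at minute 80 and finishes at minute 145.
For the print run: plate making (finishes minute 145, plus 20-minute gap → minute 165); file preflight (finishes minute 65). Taking the maximum gives a start of minute 165, and it finishes at 165 + 30 = minute 195.
Trimming waits on the print run (finishes minute 195), so it starts at minute 195 and finishes at 195 + 65 = minute 260.

260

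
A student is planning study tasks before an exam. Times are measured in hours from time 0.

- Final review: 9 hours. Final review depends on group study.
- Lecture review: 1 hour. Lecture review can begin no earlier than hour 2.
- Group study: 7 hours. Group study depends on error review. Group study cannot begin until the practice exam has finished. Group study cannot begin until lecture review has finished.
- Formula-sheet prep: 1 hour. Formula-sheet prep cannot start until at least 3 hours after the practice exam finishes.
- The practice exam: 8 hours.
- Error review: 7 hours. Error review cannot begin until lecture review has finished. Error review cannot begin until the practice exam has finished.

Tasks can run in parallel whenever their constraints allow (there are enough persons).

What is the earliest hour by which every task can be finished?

Nothing blocks the practice exam, so it runs from hour 0 to hour 8.
Formula-sheet prep waits on the practice exam (finishes hour 8, plus 3-hour gap → hour 11), so it starts at hour 11 and finishes at 11 + 1 = hour 12.
Lecture review cannot begin until its own release at hour 2. It runs from hour 2 to 2 + 1 = hour 3.
Error review cannot start until lecture review (finishes hour 3); the practice exam (finishes hour 8). The controlling bound is hour 8, so error review finishes at 8 + 7 = hour 15.
Group study cannot start until error review (finishes hour 15); the practice exam (finishes hour 8); lecture review (finishes hour 3). The controlling bound is hour 15, so group study finishes at 15 + 7 = hour 22.
Final review waits on group study (finishes hour 22), so it starts at hour 22 and finishes at 22 + 9 = hour 31.
All tasks are finished once the last one completes. Finish times: Lecture review at 3, The practice exam at 8, Error review at 15, Group study at 22, Formula-sheet prep at 12, Final review at 31. The latest is hour 31.

31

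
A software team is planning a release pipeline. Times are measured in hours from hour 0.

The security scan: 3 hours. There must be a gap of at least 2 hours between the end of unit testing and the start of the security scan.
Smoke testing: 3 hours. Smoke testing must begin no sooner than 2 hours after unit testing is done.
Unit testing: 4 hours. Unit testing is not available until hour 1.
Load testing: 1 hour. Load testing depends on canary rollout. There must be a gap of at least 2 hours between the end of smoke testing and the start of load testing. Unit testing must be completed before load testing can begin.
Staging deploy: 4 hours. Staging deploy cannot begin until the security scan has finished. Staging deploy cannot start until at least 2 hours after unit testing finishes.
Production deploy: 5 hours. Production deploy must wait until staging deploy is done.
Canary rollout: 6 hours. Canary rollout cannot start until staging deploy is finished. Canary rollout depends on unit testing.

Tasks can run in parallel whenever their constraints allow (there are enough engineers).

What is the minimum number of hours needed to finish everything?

21

After its own release at hour 1, unit testing can start at hour 1 and finishes at hour 5.
Smoke testing cannot begin until unit testing (finishes hour 5, plus 2-hour gap → hour 7). It runs from hour 7 to 7 + 3 = hour 10.
After unit testing (finishes hour 5, plus 2-hour gap → hour 7), the security scan can start at hour 7 and finishes at hour 10.
Staging deploy has to wait for the security scan (finishes hour 10); unit testing (finishes hour 5, plus 2-hour gap → hour 7). The latest of these is hour 10, so staging deploy runs hour 10 to 10 + 4 = hour 14.
After staging deploy (finishes hour 14), production deploy can start at hour 14 and finishes at hour 19.
Canary rollout cannot start until staging deploy (finishes hour 14); unit testing (finishes hour 5). The controlling bound is hour 14, so canary rollout finishes at 14 + 6 = hour 20.
Load testing needs all of canary rollout (finishes hour 20); smoke testing (finishes hour 10, plus 2-hour gap → hour 12); unit testing (finishes hour 5). That puts its earliest start at hour 20; it finishes at 20 + 1 = hour 21.
All tasks are finished once the last one completes. Finish times: Unit testing at 5, The security scan at 10, Staging deploy at 14, Smoke testing at 10, Canary rollout at 20, Load testing at 21, Production deploy at 19. The latest is hour 21.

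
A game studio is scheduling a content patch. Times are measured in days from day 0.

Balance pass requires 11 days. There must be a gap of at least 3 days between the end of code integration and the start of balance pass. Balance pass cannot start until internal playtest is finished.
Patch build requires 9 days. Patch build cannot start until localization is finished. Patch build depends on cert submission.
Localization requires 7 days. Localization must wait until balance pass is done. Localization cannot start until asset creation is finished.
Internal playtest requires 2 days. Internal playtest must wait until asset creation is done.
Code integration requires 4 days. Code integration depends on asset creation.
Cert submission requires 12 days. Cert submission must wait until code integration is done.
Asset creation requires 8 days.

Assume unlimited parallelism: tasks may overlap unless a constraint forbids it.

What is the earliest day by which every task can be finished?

Asset creation has no prerequisites, so it starts at day 0 and finishes at day 8.
After asset creation (finishes day 8), internal playtest can start at day 8 and finishes at day 10.
After asset creation (finishes day 8), code integration can start at day 8 and finishes at day 12.
After code integration (finishes day 12), cert submission can start at day 12 and finishes at day 24.
Balance pass has to wait for code integration (finishes day 12, plus 3-day gap → day 15); internal playtest (finishes day 10). The latest of these is day 15, so balance pass runs day 15 to 15 + 11 = day 26.
Localization has to wait for balance pass (finishes day 26); asset creation (finishes day 8). The latest of these is day 26, so localization runs day 26 to 26 + 7 = day 33.
Patch build cannot start until localization (finishes day 33); cert submission (finishes day 24). The controlling bound is day 33, so patch build finishes at 33 + 9 = day 42.
All tasks are finished once the last one completes. Finish times: Asset creation at 8, Code integration at 12, Internal playtest at 10, Balance pass at 26, Localization at 33, Cert submission at 24, Patch build at 42. The latest is day 42.

42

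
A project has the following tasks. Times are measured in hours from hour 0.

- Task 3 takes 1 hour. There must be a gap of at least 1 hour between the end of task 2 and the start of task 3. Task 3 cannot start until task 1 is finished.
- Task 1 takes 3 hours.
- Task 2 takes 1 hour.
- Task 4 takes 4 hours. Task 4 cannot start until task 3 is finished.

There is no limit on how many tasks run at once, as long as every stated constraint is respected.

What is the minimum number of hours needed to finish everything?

8

Task 2 can start immediately at hour 0; it finishes at hour 1.
Task 1 has no prerequisites, so it starts at hour 0 and finishes at hour 3.
Task 3 needs all of task 2 (finishes hour 1, plus 1-hour gap → hour 2); task 1 (finishes hour 3). That puts its earliest start at hour 3; it finishes at 3 + 1 = hour 4.
Task 4 cannot begin until task 3 (finishes hour 4). It runs from hour 4 to 4 + 4 = hour 8.
All tasks are finished once the last one completes. Finish times: Task 1 at 3, Task 2 at 1, Task 3 at 4, Task 4 at 8. The latest is hour 8.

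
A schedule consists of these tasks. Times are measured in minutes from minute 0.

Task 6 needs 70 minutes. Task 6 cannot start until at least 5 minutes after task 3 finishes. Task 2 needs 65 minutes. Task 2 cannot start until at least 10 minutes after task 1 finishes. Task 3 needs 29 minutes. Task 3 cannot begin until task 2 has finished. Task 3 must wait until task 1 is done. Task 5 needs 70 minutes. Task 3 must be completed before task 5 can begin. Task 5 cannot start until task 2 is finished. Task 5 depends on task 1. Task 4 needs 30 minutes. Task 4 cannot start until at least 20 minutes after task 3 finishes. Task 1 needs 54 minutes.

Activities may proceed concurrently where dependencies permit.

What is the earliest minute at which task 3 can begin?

129

Task 1 has no prerequisites, so it starts at minute 0 and finishes at minute 54.
Task 2 waits on task 1 (finishes minute 54, plus 10-minute gap → minute 64), so it starts at minute 64 and finishes at 64 + 65 = minute 129.
Task 3 waits on task 2 (finishes minute 129); task 1 (finishes minute 54). The latest of these is minute 129, which is the earliest task 3 can start.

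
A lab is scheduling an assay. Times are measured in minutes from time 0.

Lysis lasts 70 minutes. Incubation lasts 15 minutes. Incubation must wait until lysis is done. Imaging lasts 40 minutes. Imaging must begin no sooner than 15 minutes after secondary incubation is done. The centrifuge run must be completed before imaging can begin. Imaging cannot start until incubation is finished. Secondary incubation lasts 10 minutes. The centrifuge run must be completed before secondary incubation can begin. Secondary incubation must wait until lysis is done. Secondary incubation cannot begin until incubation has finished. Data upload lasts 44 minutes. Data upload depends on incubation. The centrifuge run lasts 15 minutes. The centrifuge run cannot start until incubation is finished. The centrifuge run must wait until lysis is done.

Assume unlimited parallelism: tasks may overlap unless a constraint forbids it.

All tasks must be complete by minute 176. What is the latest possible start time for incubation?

To finish by minute 176, imaging (duration 40) must start no later than minute 136.
Secondary incubation must finish before imaging (must start by minute 136, minus 15-minute gap → minute 121). With a 10-minute duration, secondary incubation must start by 121 − 10 = minute 111.
The centrifuge run has several dependents: secondary incubation (must start by minute 111); imaging (must start by minute 136). The earliest of those limits is minute 111, so the centrifuge run must start by 111 − 15 = minute 96.
Nothing follows data upload; the deadline of minute 176 is its only limit. It must start by 176 − 44 = minute 132.
For incubation: the centrifuge run (must start by minute 96); secondary incubation (must start by minute 111); imaging (must start by minute 136); data upload (must start by minute 132). The most restrictive is minute 96; with a 15-minute duration, incubation must start by minute 81.

81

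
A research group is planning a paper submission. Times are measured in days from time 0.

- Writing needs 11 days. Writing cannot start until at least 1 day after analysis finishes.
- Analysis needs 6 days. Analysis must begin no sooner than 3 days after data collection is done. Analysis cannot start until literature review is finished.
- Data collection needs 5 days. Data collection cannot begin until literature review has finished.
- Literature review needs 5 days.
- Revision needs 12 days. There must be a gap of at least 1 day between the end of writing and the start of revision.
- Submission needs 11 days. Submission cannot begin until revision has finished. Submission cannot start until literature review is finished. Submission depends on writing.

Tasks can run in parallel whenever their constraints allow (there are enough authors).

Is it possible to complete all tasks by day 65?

Yes

Nothing blocks literature review, so it runs from day 0 to day 5.
After literature review (finishes day 5), data collection can start at day 5 and finishes at day 10.
Analysis has to wait for data collection (finishes day 10, plus 3-day gap → day 13); literature review (finishes day 5). The latest of these is day 13, so analysis runs day 13 to 13 + 6 = day 19.
Writing waits on analysis (finishes day 19, plus 1-day gap → day 20), so it starts at day 20 and finishes at 20 + 11 = day 31.
Revision cannot begin until writing (finishes day 31, plus 1-day gap → day 32). It runs from day 32 to 32 + 12 = day 44.
For submission: revision (finishes day 44); literature review (finishes day 5); writing (finishes day 31). Taking the maximum gives a start of day 44, and it finishes at 44 + 11 = day 55.
Every task is finished by day 55, which is no later than the deadline of 65, so the schedule is feasible.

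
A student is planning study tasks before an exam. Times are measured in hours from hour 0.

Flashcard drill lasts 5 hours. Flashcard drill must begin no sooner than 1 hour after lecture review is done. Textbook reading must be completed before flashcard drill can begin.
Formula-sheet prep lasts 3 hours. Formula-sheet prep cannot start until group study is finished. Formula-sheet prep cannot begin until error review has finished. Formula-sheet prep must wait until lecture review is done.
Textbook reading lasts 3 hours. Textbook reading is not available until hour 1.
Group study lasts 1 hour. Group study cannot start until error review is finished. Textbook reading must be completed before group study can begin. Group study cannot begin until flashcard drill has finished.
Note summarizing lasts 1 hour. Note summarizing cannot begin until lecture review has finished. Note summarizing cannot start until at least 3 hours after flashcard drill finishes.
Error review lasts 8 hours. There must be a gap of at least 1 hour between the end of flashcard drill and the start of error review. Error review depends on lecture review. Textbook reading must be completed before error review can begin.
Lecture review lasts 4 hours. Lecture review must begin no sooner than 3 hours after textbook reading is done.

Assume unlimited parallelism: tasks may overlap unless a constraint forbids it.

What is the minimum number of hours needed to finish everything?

30

After its own release at hour 1, textbook reading can start at hour 1 and finishes at hour 4.
After textbook reading (finishes hour 4, plus 3-hour gap → hour 7), lecture review can start at hour 7 and finishes at hour 11.
Flashcard drill has to wait for lecture review (finishes hour 11, plus 1-hour gap → hour 12); textbook reading (finishes hour 4). The latest of these is hour 12, so flashcard drill runs hour 12 to 12 + 5 = hour 17.
Note summarizing needs all of lecture review (finishes hour 11); flashcard drill (finishes hour 17, plus 3-hour gap → hour 20). That puts its earliest start at hour 20; it finishes at 20 + 1 = hour 21.
For error review: flashcard drill (finishes hour 17, plus 1-hour gap → hour 18); lecture review (finishes hour 11); textbook reading (finishes hour 4). Taking the maximum gives a start of hour 18, and it finishes at 18 + 8 = hour 26.
Group study needs all of error review (finishes hour 26); textbook reading (finishes hour 4); flashcard drill (finishes hour 17). That puts its earliest start at hour 26; it finishes at 26 + 1 = hour 27.
Formula-sheet prep cannot start until group study (finishes hour 27); error review (finishes hour 26); lecture review (finishes hour 11). The controlling bound is hour 27, so formula-sheet prep finishes at 27 + 3 = hour 30.
All tasks are finished once the last one completes. Finish times: Textbook reading at 4, Lecture review at 11, Flashcard drill at 17, Error review at 26, Group study at 27, Note summarizing at 21, Formula-sheet prep at 30. The latest is hour 30.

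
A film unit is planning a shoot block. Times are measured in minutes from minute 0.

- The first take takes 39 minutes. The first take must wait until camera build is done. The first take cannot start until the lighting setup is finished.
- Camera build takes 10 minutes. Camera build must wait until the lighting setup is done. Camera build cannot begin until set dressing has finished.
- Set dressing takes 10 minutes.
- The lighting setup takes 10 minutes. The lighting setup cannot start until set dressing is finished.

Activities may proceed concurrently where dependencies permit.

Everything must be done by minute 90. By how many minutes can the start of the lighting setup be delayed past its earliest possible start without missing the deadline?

Nothing blocks set dressing, so it runs from minute 0 to minute 10.
After set dressing (finishes minute 10), the lighting setup can start at minute 10 and finishes at minute 20.

Working backward from the deadline:
The first take must finish by minute 90; it takes 39 minutes, so it must start by 90 − 39 = minute 51.
Camera build feeds into the first take (must start by minute 51); so camera build must finish by minute 51 and therefore start by minute 41.
The lighting setup has several dependents: camera build (must start by minute 41); the first take (must start by minute 51). The earliest of those limits is minute 41, so the lighting setup must start by 41 − 10 = minute 31.
So the lighting setup can start as early as minute 10 and as late as minute 31, giving 31 − 10 = 21 minutes of slack.

21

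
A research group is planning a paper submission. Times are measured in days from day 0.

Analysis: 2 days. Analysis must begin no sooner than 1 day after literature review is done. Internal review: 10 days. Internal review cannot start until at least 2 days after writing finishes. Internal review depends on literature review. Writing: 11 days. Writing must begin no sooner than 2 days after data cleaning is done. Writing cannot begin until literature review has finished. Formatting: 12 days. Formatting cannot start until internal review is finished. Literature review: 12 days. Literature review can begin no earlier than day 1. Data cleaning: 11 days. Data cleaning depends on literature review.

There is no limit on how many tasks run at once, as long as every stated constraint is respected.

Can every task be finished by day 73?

Yes

Literature review cannot begin until its own release at day 1. It runs from day 1 to 1 + 12 = day 13.
After literature review (finishes day 13, plus 1-day gap → day 14), analysis can start at day 14 and finishes at day 16.
Data cleaning cannot begin until literature review (finishes day 13). It runs from day 13 to 13 + 11 = day 24.
Writing needs all of data cleaning (finishes day 24, plus 2-day gap → day 26); literature review (finishes day 13). That puts its earliest start at day 26; it finishes at 26 + 11 = day 37.
For internal review: writing (finishes day 37, plus 2-day gap → day 39); literature review (finishes day 13). Taking the maximum gives a start of day 39, and it finishes at 39 + 10 = day 49.
Formatting waits on internal review (finishes day 49), so it starts at day 49 and finishes at 49 + 12 = day 61.
Every task is finished by day 61, which is no later than the deadline of 73, so the schedule is feasible.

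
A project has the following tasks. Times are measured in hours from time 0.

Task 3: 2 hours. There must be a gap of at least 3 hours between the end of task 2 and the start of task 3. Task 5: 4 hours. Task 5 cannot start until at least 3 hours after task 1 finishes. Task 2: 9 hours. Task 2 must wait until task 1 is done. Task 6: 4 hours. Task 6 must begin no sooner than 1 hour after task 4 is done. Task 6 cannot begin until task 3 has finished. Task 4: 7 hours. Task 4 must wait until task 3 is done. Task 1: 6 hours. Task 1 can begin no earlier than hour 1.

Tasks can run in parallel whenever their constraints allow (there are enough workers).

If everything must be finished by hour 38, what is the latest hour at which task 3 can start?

To finish by hour 38, task 6 (duration 4) must start no later than hour 34.
Task 4 must finish before task 6 (must start by hour 34, minus 1-hour gap → hour 33). With a 7-hour duration, task 4 must start by 33 − 7 = hour 26.
Task 3 feeds task 4 (must start by hour 26); task 6 (must start by hour 34). Taking the minimum, task 3 must finish by hour 26 and start by 26 − 2 = hour 24.

24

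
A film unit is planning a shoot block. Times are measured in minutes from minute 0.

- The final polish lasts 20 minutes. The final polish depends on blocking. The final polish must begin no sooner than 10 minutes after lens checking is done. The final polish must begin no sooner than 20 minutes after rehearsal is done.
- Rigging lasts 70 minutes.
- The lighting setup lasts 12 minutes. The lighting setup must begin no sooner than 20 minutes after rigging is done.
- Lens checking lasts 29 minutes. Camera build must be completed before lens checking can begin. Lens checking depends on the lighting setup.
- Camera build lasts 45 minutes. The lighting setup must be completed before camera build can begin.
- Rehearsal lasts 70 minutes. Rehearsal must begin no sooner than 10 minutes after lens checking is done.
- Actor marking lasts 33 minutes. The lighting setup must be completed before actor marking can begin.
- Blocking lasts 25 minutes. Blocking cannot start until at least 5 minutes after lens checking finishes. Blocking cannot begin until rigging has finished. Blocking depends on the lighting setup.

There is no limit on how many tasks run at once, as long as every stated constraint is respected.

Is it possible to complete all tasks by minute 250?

Nothing blocks rigging, so it runs from minute 0 to minute 70.
The lighting setup cannot begin until rigging (finishes minute 70, plus 20-minute gap → minute 90). It runs from minute 90 to 90 + 12 = minute 102.
Actor marking cannot begin until the lighting setup (finishes minute 102). It runs from minute 102 to 102 + 33 = minute 135.
Camera build waits on the lighting setup (finishes minute 102), so it starts at minute 102 and finishes at 102 + 45 = minute 147.
Lens checking needs all of camera build (finishes minute 147); the lighting setup (finishes minute 102). That puts its earliest start at minute 147; it finishes at 147 + 29 = minute 176.
Rehearsal waits on lens checking (finishes minute 176, plus 10-minute gap → minute 186), so it starts at minute 186 and finishes at 186 + 70 = minute 256.
Blocking has to wait for lens checking (finishes minute 176, plus 5-minute gap → minute 181); rigging (finishes minute 70); the lighting setup (finishes minute 102). The latest of these is minute 181, so blocking runs minute 181 to 181 + 25 = minute 206.
The final polish has to wait for blocking (finishes minute 206); lens checking (finishes minute 176, plus 10-minute gap → minute 186); rehearsal (finishes minute 256, plus 20-minute gap → minute 276). The latest of these is minute 276, so the final polish runs minute 276 to 276 + 20 = minute 296.
The earliest everything can be done is minute 296, which is after the deadline of 250, so it is not possible.

No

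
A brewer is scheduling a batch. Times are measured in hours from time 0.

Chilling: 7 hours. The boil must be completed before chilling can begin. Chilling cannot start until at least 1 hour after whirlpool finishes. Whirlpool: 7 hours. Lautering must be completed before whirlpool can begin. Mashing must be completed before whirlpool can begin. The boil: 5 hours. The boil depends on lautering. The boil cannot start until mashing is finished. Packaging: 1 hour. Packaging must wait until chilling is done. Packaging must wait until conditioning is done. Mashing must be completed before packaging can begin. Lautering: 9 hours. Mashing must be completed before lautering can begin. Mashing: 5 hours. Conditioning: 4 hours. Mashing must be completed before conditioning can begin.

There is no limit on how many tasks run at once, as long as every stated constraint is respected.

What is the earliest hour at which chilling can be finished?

29

Mashing has no prerequisites, so it starts at hour 0 and finishes at hour 5.
Lautering waits on mashing (finishes hour 5), so it starts at hour 5 and finishes at 5 + 9 = hour 14.
For whirlpool: lautering (finishes hour 14); mashing (finishes hour 5). Taking the maximum gives a start of hour 14, and it finishes at 14 + 7 = hour 21.
The boil cannot start until lautering (finishes hour 14); mashing (finishes hour 5). The controlling bound is hour 14, so the boil finishes at 14 + 5 = hour 19.
Chilling cannot start until the boil (finishes hour 19); whirlpool (finishes hour 21, plus 1-hour gap → hour 22). The controlling bound is hour 22, so chilling finishes at 22 + 7 = hour 29.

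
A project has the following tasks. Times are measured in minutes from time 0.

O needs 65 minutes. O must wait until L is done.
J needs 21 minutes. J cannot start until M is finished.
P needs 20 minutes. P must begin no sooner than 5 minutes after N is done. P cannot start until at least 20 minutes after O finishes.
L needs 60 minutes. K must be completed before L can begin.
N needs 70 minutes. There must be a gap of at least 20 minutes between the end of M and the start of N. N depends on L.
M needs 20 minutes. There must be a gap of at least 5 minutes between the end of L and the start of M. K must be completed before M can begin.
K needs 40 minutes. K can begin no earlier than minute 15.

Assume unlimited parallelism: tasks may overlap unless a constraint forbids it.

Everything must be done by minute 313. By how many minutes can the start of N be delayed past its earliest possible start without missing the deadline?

58

K waits on its own release at minute 15, so it starts at minute 15 and finishes at 15 + 40 = minute 55.
After K (finishes minute 55), L can start at minute 55 and finishes at minute 115.
M has to wait for L (finishes minute 115, plus 5-minute gap → minute 120); K (finishes minute 55). The latest of these is minute 120, so M runs minute 120 to 120 + 20 = minute 140.
N cannot start until M (finishes minute 140, plus 20-minute gap → minute 160); L (finishes minute 115). The controlling bound is minute 160, so N finishes at 160 + 70 = minute 230.

Working backward from the deadline:
Nothing follows P; the deadline of minute 313 is its only limit. It must start by 313 − 20 = minute 293.
N feeds into P (must start by minute 293, minus 5-minute gap → minute 288); so N must finish by minute 288 and therefore start by minute 218.
So N can start as early as minute 160 and as late as minute 218, giving 218 − 160 = 58 minutes of slack.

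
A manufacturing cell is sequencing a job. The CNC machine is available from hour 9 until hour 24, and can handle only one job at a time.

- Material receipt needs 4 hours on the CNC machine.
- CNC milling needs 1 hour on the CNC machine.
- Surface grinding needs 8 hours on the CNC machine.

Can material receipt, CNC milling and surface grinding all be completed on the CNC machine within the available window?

Yes

The CNC machine window is 24 − 9 = 15 hours.
Running back to back, the jobs need 4 + 1 + 8 = 13 hours on the CNC machine.
Since 13 ≤ 15, they fit within the window.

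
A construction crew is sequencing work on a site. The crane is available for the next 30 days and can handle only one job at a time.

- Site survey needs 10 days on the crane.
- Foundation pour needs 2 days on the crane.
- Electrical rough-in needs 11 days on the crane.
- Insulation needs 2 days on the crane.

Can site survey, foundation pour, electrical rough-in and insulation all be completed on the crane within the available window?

Running back to back, the jobs need 10 + 2 + 11 + 2 = 25 days on the crane.
Since 25 ≤ 30, they fit within the window.

Yes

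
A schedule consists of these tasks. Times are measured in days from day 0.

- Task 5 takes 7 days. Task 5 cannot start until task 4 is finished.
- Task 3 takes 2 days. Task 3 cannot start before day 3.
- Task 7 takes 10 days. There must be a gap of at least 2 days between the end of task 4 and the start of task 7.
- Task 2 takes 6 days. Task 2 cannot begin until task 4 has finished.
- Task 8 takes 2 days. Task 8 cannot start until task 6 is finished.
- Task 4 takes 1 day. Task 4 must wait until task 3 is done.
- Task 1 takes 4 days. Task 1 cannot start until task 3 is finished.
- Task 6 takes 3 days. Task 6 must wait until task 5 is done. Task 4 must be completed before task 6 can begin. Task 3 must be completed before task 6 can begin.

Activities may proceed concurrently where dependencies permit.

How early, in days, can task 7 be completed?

18

After its own release at day 3, task 3 can start at day 3 and finishes at day 5.
Task 4 waits on task 3 (finishes day 5), so it starts at day 5 and finishes at 5 + 1 = day 6.
After task 4 (finishes day 6, plus 2-day gap → day 8), task 7 can start at day 8 and finishes at day 18.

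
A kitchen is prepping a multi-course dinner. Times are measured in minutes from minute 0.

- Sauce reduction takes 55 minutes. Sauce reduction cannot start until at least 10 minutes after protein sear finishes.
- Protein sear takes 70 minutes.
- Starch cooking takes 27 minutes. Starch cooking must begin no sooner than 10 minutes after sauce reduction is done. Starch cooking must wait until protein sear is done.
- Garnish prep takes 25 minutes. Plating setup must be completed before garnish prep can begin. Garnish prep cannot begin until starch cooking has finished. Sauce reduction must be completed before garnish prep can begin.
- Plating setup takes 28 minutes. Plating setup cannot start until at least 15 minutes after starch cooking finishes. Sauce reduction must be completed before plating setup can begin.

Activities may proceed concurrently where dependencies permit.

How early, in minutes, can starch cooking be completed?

172

Protein sear has no prerequisites, so it starts at minute 0 and finishes at minute 70.
Sauce reduction waits on protein sear (finishes minute 70, plus 10-minute gap → minute 80), so it starts at minute 80 and finishes at 80 + 55 = minute 135.
Starch cooking has to wait for sauce reduction (finishes minute 135, plus 10-minute gap → minute 145); protein sear (finishes minute 70). The latest of these is minute 145, so starch cooking runs minute 145 to 145 + 27 = minute 172.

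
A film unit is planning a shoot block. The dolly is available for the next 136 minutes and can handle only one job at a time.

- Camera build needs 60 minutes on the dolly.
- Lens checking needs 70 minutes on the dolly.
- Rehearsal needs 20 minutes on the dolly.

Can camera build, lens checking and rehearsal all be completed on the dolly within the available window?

No

Running back to back, the jobs need 60 + 70 + 20 = 150 minutes on the dolly.
Since 150 > 136, they cannot all fit.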